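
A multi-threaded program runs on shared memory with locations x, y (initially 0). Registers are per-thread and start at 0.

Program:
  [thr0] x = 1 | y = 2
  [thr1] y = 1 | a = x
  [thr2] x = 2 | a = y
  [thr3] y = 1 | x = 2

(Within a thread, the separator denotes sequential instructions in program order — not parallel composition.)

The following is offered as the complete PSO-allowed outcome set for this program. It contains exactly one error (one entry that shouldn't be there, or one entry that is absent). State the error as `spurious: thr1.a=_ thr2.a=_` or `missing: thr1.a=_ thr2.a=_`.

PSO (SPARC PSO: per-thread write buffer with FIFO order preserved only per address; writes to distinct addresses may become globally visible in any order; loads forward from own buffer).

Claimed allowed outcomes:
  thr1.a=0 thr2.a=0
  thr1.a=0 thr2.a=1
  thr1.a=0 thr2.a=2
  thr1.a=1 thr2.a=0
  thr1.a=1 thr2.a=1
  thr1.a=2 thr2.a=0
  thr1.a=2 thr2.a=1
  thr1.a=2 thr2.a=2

outcome vector order: (thr1.a,thr2.a)
under PSO → 00; 01; 02; 10; 11; 12; 20; 21; 22
PSO∖claimed = {12}

missing: thr1.a=1 thr2.a=2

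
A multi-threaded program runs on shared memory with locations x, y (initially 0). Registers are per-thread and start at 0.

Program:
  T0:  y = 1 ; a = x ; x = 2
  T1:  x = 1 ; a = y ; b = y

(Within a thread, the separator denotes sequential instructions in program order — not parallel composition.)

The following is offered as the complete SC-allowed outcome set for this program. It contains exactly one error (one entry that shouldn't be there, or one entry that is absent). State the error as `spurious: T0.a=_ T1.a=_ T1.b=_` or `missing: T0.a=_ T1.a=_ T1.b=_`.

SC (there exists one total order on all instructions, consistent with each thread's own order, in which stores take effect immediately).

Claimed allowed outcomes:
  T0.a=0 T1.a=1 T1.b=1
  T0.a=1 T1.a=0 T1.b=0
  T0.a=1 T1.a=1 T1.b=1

missing: T0.a=1 T1.a=0 T1.b=1

outcome vector order: (T0.a,T1.a,T1.b)
under SC → <0 1 1>, <1 0 0>, <1 0 1>, <1 1 1>
SC∖claimed = {<1 0 1>}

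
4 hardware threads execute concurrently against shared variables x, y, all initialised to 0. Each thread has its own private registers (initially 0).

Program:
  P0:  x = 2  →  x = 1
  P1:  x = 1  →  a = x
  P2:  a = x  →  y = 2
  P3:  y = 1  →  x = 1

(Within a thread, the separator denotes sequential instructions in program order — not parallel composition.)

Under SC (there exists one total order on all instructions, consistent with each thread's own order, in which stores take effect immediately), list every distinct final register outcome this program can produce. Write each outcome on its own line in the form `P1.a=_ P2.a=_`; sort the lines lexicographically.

outcome vector order: (P1.a,P2.a)
|SC outcomes| = 6

P1.a=1 P2.a=0
P1.a=1 P2.a=1
P1.a=1 P2.a=2
P1.a=2 P2.a=0
P1.a=2 P2.a=1
P1.a=2 P2.a=2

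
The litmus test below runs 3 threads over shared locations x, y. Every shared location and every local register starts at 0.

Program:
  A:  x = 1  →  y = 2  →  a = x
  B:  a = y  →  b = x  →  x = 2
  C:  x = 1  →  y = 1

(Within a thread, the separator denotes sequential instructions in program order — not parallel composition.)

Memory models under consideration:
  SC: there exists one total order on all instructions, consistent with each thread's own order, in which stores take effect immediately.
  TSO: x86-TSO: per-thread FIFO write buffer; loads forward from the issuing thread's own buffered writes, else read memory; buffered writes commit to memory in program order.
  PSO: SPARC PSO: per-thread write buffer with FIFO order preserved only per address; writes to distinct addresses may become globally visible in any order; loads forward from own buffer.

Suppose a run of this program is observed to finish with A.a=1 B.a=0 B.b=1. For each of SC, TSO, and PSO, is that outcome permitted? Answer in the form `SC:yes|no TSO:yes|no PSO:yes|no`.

outcome vector order: (A.a,B.a,B.b)
[SC] allowed = {<1 0 0>; <1 0 1>; <1 1 1>; <1 2 1>; <2 0 0>; <2 0 1>; <2 1 1>; <2 2 1>}
[TSO] allowed = {<1 0 0>; <1 0 1>; <1 1 1>; <1 2 1>; <2 0 0>; <2 0 1>; <2 1 1>; <2 2 1>}
[PSO] allowed = {<1 0 0>; <1 0 1>; <1 1 0>; <1 1 1>; <1 2 0>; <1 2 1>; <2 0 0>; <2 0 1>; <2 1 0>; <2 1 1>; <2 2 0>; <2 2 1>}
target <1 0 1> ∈ {SC,TSO,PSO}

SC:yes TSO:yes PSO:yes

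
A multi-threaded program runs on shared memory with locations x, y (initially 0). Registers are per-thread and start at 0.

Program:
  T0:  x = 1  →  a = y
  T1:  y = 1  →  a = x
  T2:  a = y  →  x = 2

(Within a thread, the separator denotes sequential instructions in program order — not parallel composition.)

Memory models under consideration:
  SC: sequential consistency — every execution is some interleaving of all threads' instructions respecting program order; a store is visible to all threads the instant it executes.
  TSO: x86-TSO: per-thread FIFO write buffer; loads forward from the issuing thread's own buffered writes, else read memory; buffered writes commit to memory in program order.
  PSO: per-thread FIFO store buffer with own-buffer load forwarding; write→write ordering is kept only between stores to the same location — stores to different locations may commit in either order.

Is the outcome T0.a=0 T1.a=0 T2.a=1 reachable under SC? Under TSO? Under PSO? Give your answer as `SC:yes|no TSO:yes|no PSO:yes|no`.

outcome vector order: (T0.a,T1.a,T2.a)
SC (10): <0 1 0> <0 1 1> <0 2 0> <0 2 1> <1 0 0> <1 0 1> <1 1 0> <1 1 1> <1 2 0> <1 2 1>
TSO (12): <0 0 0> <0 0 1> <0 1 0> <0 1 1> <0 2 0> <0 2 1> <1 0 0> <1 0 1> <1 1 0> <1 1 1> <1 2 0> <1 2 1>
PSO (12): <0 0 0> <0 0 1> <0 1 0> <0 1 1> <0 2 0> <0 2 1> <1 0 0> <1 0 1> <1 1 0> <1 1 1> <1 2 0> <1 2 1>
target <0 0 1> ∈ {TSO,PSO}

SC:no TSO:yes PSO:yes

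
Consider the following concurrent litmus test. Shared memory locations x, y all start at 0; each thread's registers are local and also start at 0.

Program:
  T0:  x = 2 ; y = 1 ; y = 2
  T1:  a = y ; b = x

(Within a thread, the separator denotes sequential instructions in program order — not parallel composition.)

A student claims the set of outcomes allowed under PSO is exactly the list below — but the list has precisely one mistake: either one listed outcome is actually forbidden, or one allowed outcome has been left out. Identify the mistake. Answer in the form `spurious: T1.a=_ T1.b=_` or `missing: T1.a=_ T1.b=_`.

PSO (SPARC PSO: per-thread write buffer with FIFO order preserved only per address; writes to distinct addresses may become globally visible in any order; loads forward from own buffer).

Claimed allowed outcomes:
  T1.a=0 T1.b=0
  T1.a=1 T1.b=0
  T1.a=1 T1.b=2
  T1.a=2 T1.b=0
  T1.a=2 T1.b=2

outcome vector order: (T1.a,T1.b)
under PSO → 0/0 0/2 1/0 1/2 2/0 2/2
PSO∖claimed = {0/2}

missing: T1.a=0 T1.b=2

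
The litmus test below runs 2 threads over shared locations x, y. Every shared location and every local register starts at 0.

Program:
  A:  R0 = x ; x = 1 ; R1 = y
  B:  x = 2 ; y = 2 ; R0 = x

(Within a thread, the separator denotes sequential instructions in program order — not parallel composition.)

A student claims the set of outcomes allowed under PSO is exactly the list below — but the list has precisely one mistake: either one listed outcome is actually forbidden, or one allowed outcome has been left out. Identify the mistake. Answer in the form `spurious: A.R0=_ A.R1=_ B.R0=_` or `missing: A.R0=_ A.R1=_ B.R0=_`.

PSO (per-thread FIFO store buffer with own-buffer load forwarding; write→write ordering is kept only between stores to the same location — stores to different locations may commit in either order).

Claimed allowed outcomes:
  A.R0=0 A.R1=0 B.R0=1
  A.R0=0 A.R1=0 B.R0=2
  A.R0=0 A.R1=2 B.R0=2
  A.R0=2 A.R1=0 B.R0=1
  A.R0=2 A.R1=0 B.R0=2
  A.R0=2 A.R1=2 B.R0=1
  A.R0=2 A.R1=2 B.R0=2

missing: A.R0=0 A.R1=2 B.R0=1

outcome vector order: (A.R0,A.R1,B.R0)
[PSO] allowed = {(0,0,1); (0,0,2); (0,2,1); (0,2,2); (2,0,1); (2,0,2); (2,2,1); (2,2,2)}
PSO∖claimed = {(0,2,1)}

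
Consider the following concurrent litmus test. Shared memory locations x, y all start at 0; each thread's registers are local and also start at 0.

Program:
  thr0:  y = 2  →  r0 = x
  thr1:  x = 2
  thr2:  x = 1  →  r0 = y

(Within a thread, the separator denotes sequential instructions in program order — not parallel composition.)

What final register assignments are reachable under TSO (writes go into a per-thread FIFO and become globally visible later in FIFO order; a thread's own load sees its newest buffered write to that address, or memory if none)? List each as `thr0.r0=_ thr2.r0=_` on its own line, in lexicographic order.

thr0.r0=0 thr2.r0=0
thr0.r0=0 thr2.r0=2
thr0.r0=1 thr2.r0=0
thr0.r0=1 thr2.r0=2
thr0.r0=2 thr2.r0=0
thr0.r0=2 thr2.r0=2

outcome vector order: (thr0.r0,thr2.r0)
|TSO outcomes| = 6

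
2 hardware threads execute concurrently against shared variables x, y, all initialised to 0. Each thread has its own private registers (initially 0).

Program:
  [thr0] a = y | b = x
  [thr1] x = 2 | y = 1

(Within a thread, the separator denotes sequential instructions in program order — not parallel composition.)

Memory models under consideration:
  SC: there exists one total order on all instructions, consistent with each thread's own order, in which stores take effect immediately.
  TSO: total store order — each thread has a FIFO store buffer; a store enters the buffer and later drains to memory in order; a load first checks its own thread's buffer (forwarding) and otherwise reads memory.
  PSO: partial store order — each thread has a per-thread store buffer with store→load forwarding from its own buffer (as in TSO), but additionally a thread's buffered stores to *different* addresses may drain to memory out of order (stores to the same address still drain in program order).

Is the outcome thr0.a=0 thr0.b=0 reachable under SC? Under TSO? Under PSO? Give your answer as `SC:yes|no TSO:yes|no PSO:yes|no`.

SC:yes TSO:yes PSO:yes

outcome vector order: (thr0.a,thr0.b)
SC (3): <0 0>; <0 2>; <1 2>
TSO (3): <0 0>; <0 2>; <1 2>
PSO (4): <0 0>; <0 2>; <1 0>; <1 2>
target <0 0> ∈ {SC,TSO,PSO}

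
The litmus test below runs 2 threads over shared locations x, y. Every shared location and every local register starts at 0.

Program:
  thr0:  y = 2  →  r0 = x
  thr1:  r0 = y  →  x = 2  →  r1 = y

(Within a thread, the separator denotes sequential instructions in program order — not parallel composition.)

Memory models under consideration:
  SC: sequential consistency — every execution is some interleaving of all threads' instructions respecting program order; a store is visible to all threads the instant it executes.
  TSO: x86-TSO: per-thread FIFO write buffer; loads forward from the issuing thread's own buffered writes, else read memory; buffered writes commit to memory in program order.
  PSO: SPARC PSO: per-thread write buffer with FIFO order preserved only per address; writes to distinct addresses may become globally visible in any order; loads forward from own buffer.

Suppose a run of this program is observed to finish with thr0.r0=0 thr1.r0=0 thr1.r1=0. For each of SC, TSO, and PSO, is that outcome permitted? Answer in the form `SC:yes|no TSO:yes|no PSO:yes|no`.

outcome vector order: (thr0.r0,thr1.r0,thr1.r1)
SC (5): <0 0 2>, <0 2 2>, <2 0 0>, <2 0 2>, <2 2 2>
TSO (6): <0 0 0>, <0 0 2>, <0 2 2>, <2 0 0>, <2 0 2>, <2 2 2>
PSO (6): <0 0 0>, <0 0 2>, <0 2 2>, <2 0 0>, <2 0 2>, <2 2 2>
target <0 0 0> ∈ {TSO,PSO}

SC:no TSO:yes PSO:yes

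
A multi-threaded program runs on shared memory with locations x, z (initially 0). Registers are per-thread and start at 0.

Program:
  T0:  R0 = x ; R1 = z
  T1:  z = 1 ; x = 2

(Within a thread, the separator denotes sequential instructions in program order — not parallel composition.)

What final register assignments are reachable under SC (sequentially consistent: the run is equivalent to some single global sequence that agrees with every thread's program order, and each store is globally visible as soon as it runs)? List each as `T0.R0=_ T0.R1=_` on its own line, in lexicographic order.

T0.R0=0 T0.R1=0
T0.R0=0 T0.R1=1
T0.R0=2 T0.R1=1

outcome vector order: (T0.R0,T0.R1)
|SC outcomes| = 3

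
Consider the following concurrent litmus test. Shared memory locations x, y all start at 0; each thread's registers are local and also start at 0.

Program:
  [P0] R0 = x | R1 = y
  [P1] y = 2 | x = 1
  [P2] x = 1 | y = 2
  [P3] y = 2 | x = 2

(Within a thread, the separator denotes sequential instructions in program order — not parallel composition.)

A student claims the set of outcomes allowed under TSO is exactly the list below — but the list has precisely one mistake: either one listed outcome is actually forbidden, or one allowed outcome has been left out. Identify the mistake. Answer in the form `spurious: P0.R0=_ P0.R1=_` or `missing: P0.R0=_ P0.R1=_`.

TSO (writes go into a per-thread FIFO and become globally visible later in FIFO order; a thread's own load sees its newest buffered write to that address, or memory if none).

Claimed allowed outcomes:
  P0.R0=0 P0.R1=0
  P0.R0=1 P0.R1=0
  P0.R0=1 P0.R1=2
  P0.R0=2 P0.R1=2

missing: P0.R0=0 P0.R1=2

outcome vector order: (P0.R0,P0.R1)
under TSO → 00; 02; 10; 12; 22
TSO∖claimed = {02}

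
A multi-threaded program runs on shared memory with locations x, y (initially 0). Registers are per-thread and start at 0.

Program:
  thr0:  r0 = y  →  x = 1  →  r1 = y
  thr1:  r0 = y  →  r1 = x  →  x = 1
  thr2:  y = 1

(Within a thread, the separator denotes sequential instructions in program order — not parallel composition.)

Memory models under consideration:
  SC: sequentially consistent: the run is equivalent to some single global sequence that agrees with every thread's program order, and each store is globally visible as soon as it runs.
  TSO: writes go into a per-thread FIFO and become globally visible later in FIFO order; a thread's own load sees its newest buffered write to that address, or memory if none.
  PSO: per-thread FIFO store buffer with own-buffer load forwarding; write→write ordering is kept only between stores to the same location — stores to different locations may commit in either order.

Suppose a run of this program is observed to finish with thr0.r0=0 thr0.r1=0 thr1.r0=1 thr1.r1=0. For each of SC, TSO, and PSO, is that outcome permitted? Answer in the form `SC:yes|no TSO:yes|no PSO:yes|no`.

outcome vector order: (thr0.r0,thr0.r1,thr1.r0,thr1.r1)
SC: 11 outcomes — {<0 0 0 0> <0 0 0 1> <0 0 1 1> <0 1 0 0> <0 1 0 1> <0 1 1 0> <0 1 1 1> <1 1 0 0> <1 1 0 1> <1 1 1 0> <1 1 1 1>}
TSO: 12 outcomes — {<0 0 0 0> <0 0 0 1> <0 0 1 0> <0 0 1 1> <0 1 0 0> <0 1 0 1> <0 1 1 0> <0 1 1 1> <1 1 0 0> <1 1 0 1> <1 1 1 0> <1 1 1 1>}
PSO: 12 outcomes — {<0 0 0 0> <0 0 0 1> <0 0 1 0> <0 0 1 1> <0 1 0 0> <0 1 0 1> <0 1 1 0> <0 1 1 1> <1 1 0 0> <1 1 0 1> <1 1 1 0> <1 1 1 1>}
target <0 0 1 0> ∈ {TSO,PSO}

SC:no TSO:yes PSO:yes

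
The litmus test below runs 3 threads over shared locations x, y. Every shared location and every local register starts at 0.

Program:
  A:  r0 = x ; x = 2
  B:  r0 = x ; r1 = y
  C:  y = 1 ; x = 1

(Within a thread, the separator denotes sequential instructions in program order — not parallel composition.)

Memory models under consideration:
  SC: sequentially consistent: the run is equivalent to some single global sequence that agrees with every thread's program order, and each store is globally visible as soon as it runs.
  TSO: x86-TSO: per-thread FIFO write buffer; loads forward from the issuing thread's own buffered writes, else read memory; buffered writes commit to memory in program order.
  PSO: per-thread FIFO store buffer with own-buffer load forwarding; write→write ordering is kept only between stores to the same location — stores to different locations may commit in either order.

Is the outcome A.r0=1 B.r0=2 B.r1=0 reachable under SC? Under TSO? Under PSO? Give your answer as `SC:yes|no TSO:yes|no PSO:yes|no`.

SC:no TSO:no PSO:yes

outcome vector order: (A.r0,B.r0,B.r1)
under SC → 0/0/0 0/0/1 0/1/1 0/2/0 0/2/1 1/0/0 1/0/1 1/1/1 1/2/1
under TSO → 0/0/0 0/0/1 0/1/1 0/2/0 0/2/1 1/0/0 1/0/1 1/1/1 1/2/1
under PSO → 0/0/0 0/0/1 0/1/0 0/1/1 0/2/0 0/2/1 1/0/0 1/0/1 1/1/0 1/1/1 1/2/0 1/2/1
target 1/2/0 ∈ {PSO}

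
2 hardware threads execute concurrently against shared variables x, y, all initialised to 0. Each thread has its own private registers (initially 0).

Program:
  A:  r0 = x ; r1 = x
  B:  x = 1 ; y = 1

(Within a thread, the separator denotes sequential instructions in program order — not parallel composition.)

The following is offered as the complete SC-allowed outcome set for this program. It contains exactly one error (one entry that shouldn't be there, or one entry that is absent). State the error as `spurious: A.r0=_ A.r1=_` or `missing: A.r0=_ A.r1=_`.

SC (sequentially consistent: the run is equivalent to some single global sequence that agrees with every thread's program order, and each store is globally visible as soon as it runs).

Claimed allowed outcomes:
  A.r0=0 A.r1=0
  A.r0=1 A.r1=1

outcome vector order: (A.r0,A.r1)
[SC] allowed = {00 01 11}
SC∖claimed = {01}

missing: A.r0=0 A.r1=1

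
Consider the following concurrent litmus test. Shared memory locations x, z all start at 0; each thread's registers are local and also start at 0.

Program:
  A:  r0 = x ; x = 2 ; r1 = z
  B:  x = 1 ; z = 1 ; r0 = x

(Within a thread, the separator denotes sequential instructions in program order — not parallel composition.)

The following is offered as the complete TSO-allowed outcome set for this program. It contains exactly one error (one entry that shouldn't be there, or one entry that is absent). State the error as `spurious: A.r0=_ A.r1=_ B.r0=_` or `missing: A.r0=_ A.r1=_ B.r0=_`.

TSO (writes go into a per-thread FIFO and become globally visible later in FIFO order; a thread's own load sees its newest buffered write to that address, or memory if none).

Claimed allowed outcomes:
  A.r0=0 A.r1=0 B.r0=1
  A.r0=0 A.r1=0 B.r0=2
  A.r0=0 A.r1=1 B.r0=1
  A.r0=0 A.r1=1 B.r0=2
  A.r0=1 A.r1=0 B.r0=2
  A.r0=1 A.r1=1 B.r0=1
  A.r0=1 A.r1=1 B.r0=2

outcome vector order: (A.r0,A.r1,B.r0)
TSO: 8 outcomes — {<0 0 1>, <0 0 2>, <0 1 1>, <0 1 2>, <1 0 1>, <1 0 2>, <1 1 1>, <1 1 2>}
TSO∖claimed = {<1 0 1>}

missing: A.r0=1 A.r1=0 B.r0=1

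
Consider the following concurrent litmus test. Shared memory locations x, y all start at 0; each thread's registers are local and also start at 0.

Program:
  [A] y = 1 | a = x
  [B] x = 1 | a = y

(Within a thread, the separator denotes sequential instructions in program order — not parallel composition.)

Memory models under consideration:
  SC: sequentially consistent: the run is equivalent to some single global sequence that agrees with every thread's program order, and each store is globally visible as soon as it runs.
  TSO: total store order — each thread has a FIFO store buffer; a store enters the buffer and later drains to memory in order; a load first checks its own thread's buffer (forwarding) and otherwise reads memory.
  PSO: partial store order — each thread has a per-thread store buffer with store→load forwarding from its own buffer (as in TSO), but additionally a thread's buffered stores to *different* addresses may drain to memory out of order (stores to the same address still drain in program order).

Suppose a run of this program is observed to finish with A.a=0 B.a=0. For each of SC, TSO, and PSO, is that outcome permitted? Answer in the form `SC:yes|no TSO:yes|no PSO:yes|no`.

SC:no TSO:yes PSO:yes

outcome vector order: (A.a,B.a)
under SC → 0/1 1/0 1/1
under TSO → 0/0 0/1 1/0 1/1
under PSO → 0/0 0/1 1/0 1/1
target 0/0 ∈ {TSO,PSO}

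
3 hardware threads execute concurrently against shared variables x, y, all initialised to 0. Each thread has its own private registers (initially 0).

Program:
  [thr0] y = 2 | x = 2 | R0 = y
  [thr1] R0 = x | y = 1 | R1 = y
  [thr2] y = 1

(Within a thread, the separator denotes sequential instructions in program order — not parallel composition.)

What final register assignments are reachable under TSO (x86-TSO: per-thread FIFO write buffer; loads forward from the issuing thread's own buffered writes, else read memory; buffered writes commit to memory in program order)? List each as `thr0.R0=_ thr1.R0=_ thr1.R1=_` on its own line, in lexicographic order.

outcome vector order: (thr0.R0,thr1.R0,thr1.R1)
|TSO outcomes| = 6

thr0.R0=1 thr1.R0=0 thr1.R1=1
thr0.R0=1 thr1.R0=0 thr1.R1=2
thr0.R0=1 thr1.R0=2 thr1.R1=1
thr0.R0=2 thr1.R0=0 thr1.R1=1
thr0.R0=2 thr1.R0=0 thr1.R1=2
thr0.R0=2 thr1.R0=2 thr1.R1=1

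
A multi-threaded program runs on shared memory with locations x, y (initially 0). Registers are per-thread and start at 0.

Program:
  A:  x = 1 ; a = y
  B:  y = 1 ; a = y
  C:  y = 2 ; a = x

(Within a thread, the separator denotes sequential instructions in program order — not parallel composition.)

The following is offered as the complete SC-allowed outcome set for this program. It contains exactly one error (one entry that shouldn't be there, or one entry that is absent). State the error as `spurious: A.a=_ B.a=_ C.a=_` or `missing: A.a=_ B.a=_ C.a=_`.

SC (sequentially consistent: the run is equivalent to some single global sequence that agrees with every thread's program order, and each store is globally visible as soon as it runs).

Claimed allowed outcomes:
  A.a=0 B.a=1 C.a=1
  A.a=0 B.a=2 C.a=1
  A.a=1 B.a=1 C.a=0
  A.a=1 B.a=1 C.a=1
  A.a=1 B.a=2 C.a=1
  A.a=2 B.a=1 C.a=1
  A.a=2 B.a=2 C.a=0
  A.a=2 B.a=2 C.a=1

missing: A.a=2 B.a=1 C.a=0

outcome vector order: (A.a,B.a,C.a)
SC: 9 outcomes — {0/1/1, 0/2/1, 1/1/0, 1/1/1, 1/2/1, 2/1/0, 2/1/1, 2/2/0, 2/2/1}
SC∖claimed = {2/1/0}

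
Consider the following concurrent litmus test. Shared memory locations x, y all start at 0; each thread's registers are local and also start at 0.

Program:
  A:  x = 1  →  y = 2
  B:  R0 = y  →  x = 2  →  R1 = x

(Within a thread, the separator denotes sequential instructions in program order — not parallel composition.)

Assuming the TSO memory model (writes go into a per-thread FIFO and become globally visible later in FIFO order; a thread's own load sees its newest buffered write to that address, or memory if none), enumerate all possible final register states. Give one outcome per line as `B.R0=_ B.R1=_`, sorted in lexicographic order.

outcome vector order: (B.R0,B.R1)
|TSO outcomes| = 3

B.R0=0 B.R1=1
B.R0=0 B.R1=2
B.R0=2 B.R1=2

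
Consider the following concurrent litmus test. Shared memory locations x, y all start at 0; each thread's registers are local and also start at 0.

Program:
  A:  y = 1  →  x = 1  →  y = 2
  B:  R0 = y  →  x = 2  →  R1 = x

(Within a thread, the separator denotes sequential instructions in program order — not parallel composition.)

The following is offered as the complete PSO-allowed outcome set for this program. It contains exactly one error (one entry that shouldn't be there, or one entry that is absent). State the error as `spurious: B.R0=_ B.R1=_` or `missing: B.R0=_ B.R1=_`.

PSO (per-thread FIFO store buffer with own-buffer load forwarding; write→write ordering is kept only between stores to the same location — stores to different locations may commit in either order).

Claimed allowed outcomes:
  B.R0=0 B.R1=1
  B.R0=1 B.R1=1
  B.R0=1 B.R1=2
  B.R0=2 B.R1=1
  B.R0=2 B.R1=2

outcome vector order: (B.R0,B.R1)
PSO (6): (0,1); (0,2); (1,1); (1,2); (2,1); (2,2)
PSO∖claimed = {(0,2)}

missing: B.R0=0 B.R1=2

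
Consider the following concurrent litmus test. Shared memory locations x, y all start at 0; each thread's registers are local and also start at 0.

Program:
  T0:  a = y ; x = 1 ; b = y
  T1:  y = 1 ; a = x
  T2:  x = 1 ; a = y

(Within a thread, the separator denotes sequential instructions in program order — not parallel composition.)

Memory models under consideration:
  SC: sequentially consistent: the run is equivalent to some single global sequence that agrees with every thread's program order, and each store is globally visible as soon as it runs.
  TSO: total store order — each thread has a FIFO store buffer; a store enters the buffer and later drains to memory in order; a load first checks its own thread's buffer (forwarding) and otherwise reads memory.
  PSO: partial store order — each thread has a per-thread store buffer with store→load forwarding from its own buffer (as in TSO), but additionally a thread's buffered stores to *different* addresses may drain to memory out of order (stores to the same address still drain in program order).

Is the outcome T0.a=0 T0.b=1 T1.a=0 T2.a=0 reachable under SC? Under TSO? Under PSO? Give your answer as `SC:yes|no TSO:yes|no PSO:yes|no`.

SC:no TSO:yes PSO:yes

outcome vector order: (T0.a,T0.b,T1.a,T2.a)
under SC → <0 0 1 0>; <0 0 1 1>; <0 1 0 1>; <0 1 1 0>; <0 1 1 1>; <1 1 0 1>; <1 1 1 0>; <1 1 1 1>
under TSO → <0 0 0 0>; <0 0 0 1>; <0 0 1 0>; <0 0 1 1>; <0 1 0 0>; <0 1 0 1>; <0 1 1 0>; <0 1 1 1>; <1 1 0 0>; <1 1 0 1>; <1 1 1 0>; <1 1 1 1>
under PSO → <0 0 0 0>; <0 0 0 1>; <0 0 1 0>; <0 0 1 1>; <0 1 0 0>; <0 1 0 1>; <0 1 1 0>; <0 1 1 1>; <1 1 0 0>; <1 1 0 1>; <1 1 1 0>; <1 1 1 1>
target <0 1 0 0> ∈ {TSO,PSO}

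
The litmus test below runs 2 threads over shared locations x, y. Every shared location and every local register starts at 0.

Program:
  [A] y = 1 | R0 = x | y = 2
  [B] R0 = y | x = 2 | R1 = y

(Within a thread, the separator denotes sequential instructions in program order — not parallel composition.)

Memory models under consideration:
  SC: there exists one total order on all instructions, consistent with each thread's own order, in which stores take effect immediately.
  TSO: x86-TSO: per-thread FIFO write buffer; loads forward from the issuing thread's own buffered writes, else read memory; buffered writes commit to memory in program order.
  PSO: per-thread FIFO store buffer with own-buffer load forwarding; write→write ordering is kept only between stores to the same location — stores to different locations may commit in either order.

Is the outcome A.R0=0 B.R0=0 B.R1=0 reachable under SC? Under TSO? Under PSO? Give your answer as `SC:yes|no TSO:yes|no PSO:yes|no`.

SC:no TSO:yes PSO:yes

outcome vector order: (A.R0,B.R0,B.R1)
SC (10): <0 0 1>; <0 0 2>; <0 1 1>; <0 1 2>; <0 2 2>; <2 0 0>; <2 0 1>; <2 0 2>; <2 1 1>; <2 1 2>
TSO (11): <0 0 0>; <0 0 1>; <0 0 2>; <0 1 1>; <0 1 2>; <0 2 2>; <2 0 0>; <2 0 1>; <2 0 2>; <2 1 1>; <2 1 2>
PSO (11): <0 0 0>; <0 0 1>; <0 0 2>; <0 1 1>; <0 1 2>; <0 2 2>; <2 0 0>; <2 0 1>; <2 0 2>; <2 1 1>; <2 1 2>
target <0 0 0> ∈ {TSO,PSO}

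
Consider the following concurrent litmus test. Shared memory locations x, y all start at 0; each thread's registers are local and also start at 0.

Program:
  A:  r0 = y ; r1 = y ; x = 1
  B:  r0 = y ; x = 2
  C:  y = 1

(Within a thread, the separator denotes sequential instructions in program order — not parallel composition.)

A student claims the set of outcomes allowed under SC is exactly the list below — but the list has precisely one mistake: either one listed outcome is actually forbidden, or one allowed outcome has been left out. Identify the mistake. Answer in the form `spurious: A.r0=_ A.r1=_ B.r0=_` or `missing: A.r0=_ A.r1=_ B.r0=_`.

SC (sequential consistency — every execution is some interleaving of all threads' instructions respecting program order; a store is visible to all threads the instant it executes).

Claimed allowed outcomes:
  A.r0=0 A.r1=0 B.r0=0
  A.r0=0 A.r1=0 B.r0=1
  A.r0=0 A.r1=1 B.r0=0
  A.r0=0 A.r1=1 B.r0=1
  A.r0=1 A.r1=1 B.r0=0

missing: A.r0=1 A.r1=1 B.r0=1

outcome vector order: (A.r0,A.r1,B.r0)
[SC] allowed = {000 001 010 011 110 111}
SC∖claimed = {111}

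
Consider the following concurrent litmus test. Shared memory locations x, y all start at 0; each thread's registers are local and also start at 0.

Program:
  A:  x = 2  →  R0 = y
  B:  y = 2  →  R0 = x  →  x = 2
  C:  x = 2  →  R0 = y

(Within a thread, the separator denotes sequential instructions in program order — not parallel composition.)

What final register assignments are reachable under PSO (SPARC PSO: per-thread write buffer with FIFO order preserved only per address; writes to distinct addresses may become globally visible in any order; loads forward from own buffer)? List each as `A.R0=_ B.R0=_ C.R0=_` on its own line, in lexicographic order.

outcome vector order: (A.R0,B.R0,C.R0)
|PSO outcomes| = 8

A.R0=0 B.R0=0 C.R0=0
A.R0=0 B.R0=0 C.R0=2
A.R0=0 B.R0=2 C.R0=0
A.R0=0 B.R0=2 C.R0=2
A.R0=2 B.R0=0 C.R0=0
A.R0=2 B.R0=0 C.R0=2
A.R0=2 B.R0=2 C.R0=0
A.R0=2 B.R0=2 C.R0=2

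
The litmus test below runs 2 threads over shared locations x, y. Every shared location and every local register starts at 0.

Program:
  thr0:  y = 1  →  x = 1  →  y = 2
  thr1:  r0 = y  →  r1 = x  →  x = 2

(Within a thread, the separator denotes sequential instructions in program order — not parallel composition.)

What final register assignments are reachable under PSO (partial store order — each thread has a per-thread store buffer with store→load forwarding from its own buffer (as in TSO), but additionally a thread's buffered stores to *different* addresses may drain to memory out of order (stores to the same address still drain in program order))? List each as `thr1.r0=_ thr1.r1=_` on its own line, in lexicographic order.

thr1.r0=0 thr1.r1=0
thr1.r0=0 thr1.r1=1
thr1.r0=1 thr1.r1=0
thr1.r0=1 thr1.r1=1
thr1.r0=2 thr1.r1=0
thr1.r0=2 thr1.r1=1

outcome vector order: (thr1.r0,thr1.r1)
|PSO outcomes| = 6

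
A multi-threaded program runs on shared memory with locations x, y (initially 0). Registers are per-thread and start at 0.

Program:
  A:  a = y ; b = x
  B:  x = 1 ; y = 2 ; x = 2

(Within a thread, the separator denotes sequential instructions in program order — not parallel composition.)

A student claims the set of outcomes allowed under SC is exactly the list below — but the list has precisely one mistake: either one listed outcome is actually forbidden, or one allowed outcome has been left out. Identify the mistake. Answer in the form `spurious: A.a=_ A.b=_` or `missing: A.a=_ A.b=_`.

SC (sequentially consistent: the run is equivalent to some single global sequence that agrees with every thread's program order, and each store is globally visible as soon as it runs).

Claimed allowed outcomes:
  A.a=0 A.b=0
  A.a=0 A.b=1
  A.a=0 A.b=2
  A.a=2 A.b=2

missing: A.a=2 A.b=1

outcome vector order: (A.a,A.b)
[SC] allowed = {<0 0> <0 1> <0 2> <2 1> <2 2>}
SC∖claimed = {<2 1>}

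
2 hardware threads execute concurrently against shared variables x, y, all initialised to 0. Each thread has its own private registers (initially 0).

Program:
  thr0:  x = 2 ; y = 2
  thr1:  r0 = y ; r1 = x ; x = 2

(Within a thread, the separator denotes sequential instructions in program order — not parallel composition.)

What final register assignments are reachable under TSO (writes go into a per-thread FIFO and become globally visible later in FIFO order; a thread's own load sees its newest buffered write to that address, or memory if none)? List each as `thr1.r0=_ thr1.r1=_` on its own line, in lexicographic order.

thr1.r0=0 thr1.r1=0
thr1.r0=0 thr1.r1=2
thr1.r0=2 thr1.r1=2

outcome vector order: (thr1.r0,thr1.r1)
|TSO outcomes| = 3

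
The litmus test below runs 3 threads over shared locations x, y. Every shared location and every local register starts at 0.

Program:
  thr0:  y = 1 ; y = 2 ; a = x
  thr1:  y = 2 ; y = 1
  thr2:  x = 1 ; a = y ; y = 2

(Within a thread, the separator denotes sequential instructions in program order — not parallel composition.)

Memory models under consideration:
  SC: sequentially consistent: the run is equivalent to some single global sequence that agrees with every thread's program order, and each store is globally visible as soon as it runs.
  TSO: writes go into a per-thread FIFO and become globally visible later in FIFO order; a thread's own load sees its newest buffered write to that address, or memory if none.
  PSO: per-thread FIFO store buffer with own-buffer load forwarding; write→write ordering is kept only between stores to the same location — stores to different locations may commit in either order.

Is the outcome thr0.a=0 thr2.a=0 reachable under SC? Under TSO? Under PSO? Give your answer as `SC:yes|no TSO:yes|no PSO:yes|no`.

outcome vector order: (thr0.a,thr2.a)
SC: 5 outcomes — {(0,1), (0,2), (1,0), (1,1), (1,2)}
TSO: 6 outcomes — {(0,0), (0,1), (0,2), (1,0), (1,1), (1,2)}
PSO: 6 outcomes — {(0,0), (0,1), (0,2), (1,0), (1,1), (1,2)}
target (0,0) ∈ {TSO,PSO}

SC:no TSO:yes PSO:yes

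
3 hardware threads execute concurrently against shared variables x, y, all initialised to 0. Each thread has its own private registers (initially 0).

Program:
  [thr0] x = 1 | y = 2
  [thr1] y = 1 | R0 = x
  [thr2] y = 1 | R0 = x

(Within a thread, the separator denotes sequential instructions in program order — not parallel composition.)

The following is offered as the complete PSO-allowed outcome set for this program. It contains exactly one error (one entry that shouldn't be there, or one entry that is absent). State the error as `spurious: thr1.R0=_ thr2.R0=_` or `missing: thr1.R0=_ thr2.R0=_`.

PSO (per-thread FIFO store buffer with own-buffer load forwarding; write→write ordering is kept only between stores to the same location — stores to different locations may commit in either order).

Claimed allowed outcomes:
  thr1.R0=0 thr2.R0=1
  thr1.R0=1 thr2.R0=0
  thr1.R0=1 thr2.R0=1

missing: thr1.R0=0 thr2.R0=0

outcome vector order: (thr1.R0,thr2.R0)
PSO: 4 outcomes — {00 01 10 11}
PSO∖claimed = {00}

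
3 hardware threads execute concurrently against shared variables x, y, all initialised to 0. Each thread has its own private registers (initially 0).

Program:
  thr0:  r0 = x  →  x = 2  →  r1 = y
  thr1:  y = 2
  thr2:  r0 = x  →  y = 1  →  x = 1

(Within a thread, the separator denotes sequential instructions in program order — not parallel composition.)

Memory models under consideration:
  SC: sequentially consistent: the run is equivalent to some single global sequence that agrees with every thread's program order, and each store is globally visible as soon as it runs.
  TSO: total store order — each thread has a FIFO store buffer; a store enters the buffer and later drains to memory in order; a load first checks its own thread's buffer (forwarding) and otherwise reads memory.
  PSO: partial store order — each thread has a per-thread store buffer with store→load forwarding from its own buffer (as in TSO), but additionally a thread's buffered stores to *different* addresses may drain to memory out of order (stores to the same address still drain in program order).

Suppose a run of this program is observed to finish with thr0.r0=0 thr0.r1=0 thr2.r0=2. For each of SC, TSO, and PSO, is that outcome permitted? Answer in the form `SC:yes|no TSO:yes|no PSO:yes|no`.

outcome vector order: (thr0.r0,thr0.r1,thr2.r0)
SC: 8 outcomes — {(0,0,0); (0,0,2); (0,1,0); (0,1,2); (0,2,0); (0,2,2); (1,1,0); (1,2,0)}
TSO: 8 outcomes — {(0,0,0); (0,0,2); (0,1,0); (0,1,2); (0,2,0); (0,2,2); (1,1,0); (1,2,0)}
PSO: 9 outcomes — {(0,0,0); (0,0,2); (0,1,0); (0,1,2); (0,2,0); (0,2,2); (1,0,0); (1,1,0); (1,2,0)}
target (0,0,2) ∈ {SC,TSO,PSO}

SC:yes TSO:yes PSO:yes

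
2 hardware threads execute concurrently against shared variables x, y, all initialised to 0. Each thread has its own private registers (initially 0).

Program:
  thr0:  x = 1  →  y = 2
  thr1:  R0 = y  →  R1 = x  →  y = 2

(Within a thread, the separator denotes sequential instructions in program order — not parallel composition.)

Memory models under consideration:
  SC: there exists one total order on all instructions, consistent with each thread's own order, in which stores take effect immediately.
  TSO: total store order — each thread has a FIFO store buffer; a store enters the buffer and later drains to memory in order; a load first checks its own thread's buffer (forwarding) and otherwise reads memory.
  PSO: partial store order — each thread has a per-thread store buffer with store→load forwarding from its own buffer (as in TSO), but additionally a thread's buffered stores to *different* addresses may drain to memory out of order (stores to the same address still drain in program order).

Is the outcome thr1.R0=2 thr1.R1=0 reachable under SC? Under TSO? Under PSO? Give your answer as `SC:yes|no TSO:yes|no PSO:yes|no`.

SC:no TSO:no PSO:yes

outcome vector order: (thr1.R0,thr1.R1)
SC: 3 outcomes — {00, 01, 21}
TSO: 3 outcomes — {00, 01, 21}
PSO: 4 outcomes — {00, 01, 20, 21}
target 20 ∈ {PSO}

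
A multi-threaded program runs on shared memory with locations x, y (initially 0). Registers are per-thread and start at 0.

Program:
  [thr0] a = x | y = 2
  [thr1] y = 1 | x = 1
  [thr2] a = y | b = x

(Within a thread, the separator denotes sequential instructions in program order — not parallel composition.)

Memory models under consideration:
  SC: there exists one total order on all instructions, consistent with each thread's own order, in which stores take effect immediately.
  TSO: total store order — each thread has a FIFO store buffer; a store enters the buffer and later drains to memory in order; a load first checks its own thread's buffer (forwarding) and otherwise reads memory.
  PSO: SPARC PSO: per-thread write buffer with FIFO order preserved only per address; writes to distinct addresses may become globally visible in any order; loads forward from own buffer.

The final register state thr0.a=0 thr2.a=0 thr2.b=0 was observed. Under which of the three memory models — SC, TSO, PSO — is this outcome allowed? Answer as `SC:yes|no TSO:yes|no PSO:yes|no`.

SC:yes TSO:yes PSO:yes

outcome vector order: (thr0.a,thr2.a,thr2.b)
under SC → (0,0,0), (0,0,1), (0,1,0), (0,1,1), (0,2,0), (0,2,1), (1,0,0), (1,0,1), (1,1,0), (1,1,1), (1,2,1)
under TSO → (0,0,0), (0,0,1), (0,1,0), (0,1,1), (0,2,0), (0,2,1), (1,0,0), (1,0,1), (1,1,0), (1,1,1), (1,2,1)
under PSO → (0,0,0), (0,0,1), (0,1,0), (0,1,1), (0,2,0), (0,2,1), (1,0,0), (1,0,1), (1,1,0), (1,1,1), (1,2,1)
target (0,0,0) ∈ {SC,TSO,PSO}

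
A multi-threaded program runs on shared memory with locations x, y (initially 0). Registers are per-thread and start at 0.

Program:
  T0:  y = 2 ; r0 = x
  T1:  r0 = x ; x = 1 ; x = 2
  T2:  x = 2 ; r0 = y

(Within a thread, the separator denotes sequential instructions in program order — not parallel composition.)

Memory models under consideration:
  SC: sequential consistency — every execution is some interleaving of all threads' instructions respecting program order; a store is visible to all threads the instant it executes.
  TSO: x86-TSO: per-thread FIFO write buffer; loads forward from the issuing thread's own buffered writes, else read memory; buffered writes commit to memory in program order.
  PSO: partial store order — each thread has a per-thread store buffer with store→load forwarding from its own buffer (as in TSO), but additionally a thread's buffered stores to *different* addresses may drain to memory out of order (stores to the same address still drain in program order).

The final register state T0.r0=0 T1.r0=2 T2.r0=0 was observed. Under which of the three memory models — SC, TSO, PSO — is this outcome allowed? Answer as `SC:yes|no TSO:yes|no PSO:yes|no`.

outcome vector order: (T0.r0,T1.r0,T2.r0)
[SC] allowed = {<0 0 2> <0 2 2> <1 0 0> <1 0 2> <1 2 0> <1 2 2> <2 0 0> <2 0 2> <2 2 0> <2 2 2>}
[TSO] allowed = {<0 0 0> <0 0 2> <0 2 0> <0 2 2> <1 0 0> <1 0 2> <1 2 0> <1 2 2> <2 0 0> <2 0 2> <2 2 0> <2 2 2>}
[PSO] allowed = {<0 0 0> <0 0 2> <0 2 0> <0 2 2> <1 0 0> <1 0 2> <1 2 0> <1 2 2> <2 0 0> <2 0 2> <2 2 0> <2 2 2>}
target <0 2 0> ∈ {TSO,PSO}

SC:no TSO:yes PSO:yes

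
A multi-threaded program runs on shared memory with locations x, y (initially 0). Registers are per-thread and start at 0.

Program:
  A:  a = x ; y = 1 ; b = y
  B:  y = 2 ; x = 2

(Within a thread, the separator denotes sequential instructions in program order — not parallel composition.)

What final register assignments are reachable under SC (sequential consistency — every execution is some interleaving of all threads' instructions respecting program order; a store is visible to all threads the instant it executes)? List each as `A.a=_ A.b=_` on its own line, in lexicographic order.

outcome vector order: (A.a,A.b)
|SC outcomes| = 3

A.a=0 A.b=1
A.a=0 A.b=2
A.a=2 A.b=1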